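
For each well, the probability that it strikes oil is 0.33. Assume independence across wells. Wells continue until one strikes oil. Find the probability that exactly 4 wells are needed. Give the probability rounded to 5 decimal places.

Geometric (trials to first success), p = 0.33.
P(Y = 4) = (1−p)^3 · p = 0.30076 · 0.33 = 0.0992518

0.09925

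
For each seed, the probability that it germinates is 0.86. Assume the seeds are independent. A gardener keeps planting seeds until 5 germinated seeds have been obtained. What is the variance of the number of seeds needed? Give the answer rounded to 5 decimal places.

Y = total seeds until the fifth success; negative binomial with r=5, p=0.86.
Var(Y) = r(1−p)/p² = 5·0.14 / 0.86² = 0.9464575

0.94646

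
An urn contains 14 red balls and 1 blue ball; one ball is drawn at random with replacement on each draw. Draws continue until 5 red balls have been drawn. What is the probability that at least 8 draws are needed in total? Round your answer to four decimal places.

Needing more than 7 draws ⇔ fewer than 5 successes in the first 7. With X ~ Binomial(7, 0.933333), P(Y > 7) = P(X ≤ 4).
  k=0: C(7,0)·0.933333^0·0.066667^7 = 0.000000
  k=1: C(7,1)·0.933333^1·0.066667^6 = 0.000001
  k=2: C(7,2)·0.933333^2·0.066667^5 = 0.000024
  k=3: C(7,3)·0.933333^3·0.066667^4 = 0.000562
  k=4: C(7,4)·0.933333^4·0.066667^3 = 0.007869
P(X ≤ 4) = 0.008456

0.0085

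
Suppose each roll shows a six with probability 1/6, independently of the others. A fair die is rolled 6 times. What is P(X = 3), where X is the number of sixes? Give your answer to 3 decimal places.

0.054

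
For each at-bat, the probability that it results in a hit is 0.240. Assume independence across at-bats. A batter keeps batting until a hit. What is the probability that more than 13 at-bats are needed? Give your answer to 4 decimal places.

0.0282

Y = number of at-bats to the first success; geometric, p = 0.24.
P(Y > 13) = P(first 13 all fail) = (1−p)^13 = 0.028221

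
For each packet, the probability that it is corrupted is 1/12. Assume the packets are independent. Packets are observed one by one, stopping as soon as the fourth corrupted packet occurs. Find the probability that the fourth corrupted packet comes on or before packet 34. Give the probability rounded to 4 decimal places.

0.3137

Finishing within 34 packets ⇔ at least 4 successes in the first 34. With X ~ Binomial(34, 0.083333), P(Y ≤ 34) = 1 − P(X ≤ 3).
  k=0: C(34,0)·0.083333^0·0.916667^34 = 0.051903
  k=1: C(34,1)·0.083333^1·0.916667^33 = 0.160426
  k=2: C(34,2)·0.083333^2·0.916667^32 = 0.240639
  k=3: C(34,3)·0.083333^3·0.916667^31 = 0.233347
1 − 0.686315 = 0.313685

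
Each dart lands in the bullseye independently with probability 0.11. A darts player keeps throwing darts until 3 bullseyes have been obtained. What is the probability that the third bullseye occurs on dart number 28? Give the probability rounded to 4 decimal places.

Y = trial on which the third success occurs; negative binomial, r=3, p=0.11.
P(Y=28) = C(27,2) · p^3 · (1−p)^25
= 351 · 0.001331 · 0.054294 = 0.025365

0.0254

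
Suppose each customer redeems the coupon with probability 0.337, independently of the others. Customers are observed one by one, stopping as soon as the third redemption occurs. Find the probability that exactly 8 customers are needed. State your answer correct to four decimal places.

Y = trial on which the third success occurs; negative binomial, r=3, p=0.337.
P(Y=8) = C(7,2) · p^3 · (1−p)^5
= 21 · 0.038273 · 0.12811 = 0.102962

0.1030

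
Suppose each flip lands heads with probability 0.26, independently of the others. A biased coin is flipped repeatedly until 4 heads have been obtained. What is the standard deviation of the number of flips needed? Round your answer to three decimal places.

6.617

Y = total flips until the fourth success; negative binomial with r=4, p=0.26.
SD(Y) = √[r(1−p)/p²] = √(43.78698) = 6.61717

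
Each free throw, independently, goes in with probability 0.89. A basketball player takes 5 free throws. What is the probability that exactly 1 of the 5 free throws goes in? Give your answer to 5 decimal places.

0.00065

X ~ Binomial(n=5, p=0.89).
P(X=1) = C(5,1) · p^1 · (1−p)^4
= 5 · 0.89 · 0.00014641 = 0.0006515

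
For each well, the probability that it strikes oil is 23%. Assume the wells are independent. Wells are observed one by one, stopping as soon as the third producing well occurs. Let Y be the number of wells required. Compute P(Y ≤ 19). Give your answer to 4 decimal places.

0.8471

Finishing within 19 wells ⇔ at least 3 successes in the first 19. With X ~ Binomial(19, 0.23), P(Y ≤ 19) = 1 − P(X ≤ 2).
  k=0: C(19,0)·0.23^0·0.77^19 = 0.006971
  k=1: C(19,1)·0.23^1·0.77^18 = 0.039565
  k=2: C(19,2)·0.23^2·0.77^17 = 0.106364
1 − 0.152901 = 0.847099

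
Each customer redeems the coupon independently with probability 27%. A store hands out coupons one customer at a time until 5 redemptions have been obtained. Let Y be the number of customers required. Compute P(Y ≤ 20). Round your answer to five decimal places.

0.66249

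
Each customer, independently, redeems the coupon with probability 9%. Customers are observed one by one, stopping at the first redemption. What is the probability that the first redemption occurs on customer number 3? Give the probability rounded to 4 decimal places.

0.0745

Geometric (trials to first success), p = 0.09.
P(Y = 3) = (1−p)^2 · p = 0.8281 · 0.09 = 0.074529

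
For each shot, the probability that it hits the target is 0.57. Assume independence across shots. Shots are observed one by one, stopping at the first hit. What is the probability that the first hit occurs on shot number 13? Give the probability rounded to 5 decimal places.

Geometric (trials to first success), p = 0.57.
P(Y = 13) = (1−p)^12 · p = 3.996e-05 · 0.57 = 0.0000228

0.00002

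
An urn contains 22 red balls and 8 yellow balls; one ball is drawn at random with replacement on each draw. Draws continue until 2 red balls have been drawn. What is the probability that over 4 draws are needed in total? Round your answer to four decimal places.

Needing more than 4 draws ⇔ fewer than 2 successes in the first 4. With X ~ Binomial(4, 0.733333), P(Y > 4) = P(X ≤ 1).
  k=0: C(4,0)·0.733333^0·0.266667^4 = 0.005057
  k=1: C(4,1)·0.733333^1·0.266667^3 = 0.055625
P(X ≤ 1) = 0.060681

0.0607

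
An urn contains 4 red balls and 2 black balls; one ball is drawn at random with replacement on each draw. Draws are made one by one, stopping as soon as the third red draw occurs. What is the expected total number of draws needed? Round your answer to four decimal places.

4.5000

Y = total draws until the third success; negative binomial with r=3, p=0.666667.
E[Y] = r / p = 3 / 0.666667 = 4.500000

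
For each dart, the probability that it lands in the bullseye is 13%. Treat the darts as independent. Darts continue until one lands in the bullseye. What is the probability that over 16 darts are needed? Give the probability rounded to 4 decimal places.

0.1077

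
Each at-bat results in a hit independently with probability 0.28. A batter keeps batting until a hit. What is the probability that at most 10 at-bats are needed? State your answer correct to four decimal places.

Y = number of at-bats to the first success; geometric, p = 0.28.
P(Y ≤ 10) = 1 − (1−p)^10 = 1 − 0.037439 = 0.962561

0.9626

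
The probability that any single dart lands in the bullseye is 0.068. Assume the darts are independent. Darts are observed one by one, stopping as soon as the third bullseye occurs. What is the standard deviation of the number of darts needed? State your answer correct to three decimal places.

24.590

Y = total darts until the third success; negative binomial with r=3, p=0.068.
SD(Y) = √[r(1−p)/p²] = √(604.67128) = 24.59006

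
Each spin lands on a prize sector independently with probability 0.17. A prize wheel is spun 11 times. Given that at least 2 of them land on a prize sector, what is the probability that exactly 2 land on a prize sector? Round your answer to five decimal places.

0.51137

X ~ Binomial(11, 0.17). Want P(X=2 | X≥2) = P(X=2) / P(X≥2).
P(X=2) = C(11,2)·0.17^2·0.83^9 = 0.2971415
P(X≥2) = 1 − 0.1287831 − 0.2901500 = 0.5810669
Ratio = 0.2971415 / 0.5810669 = 0.5113723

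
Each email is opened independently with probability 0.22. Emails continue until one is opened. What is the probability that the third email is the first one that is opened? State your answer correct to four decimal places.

0.1338

Geometric (trials to first success), p = 0.22.
P(Y = 3) = (1−p)^2 · p = 0.6084 · 0.22 = 0.133848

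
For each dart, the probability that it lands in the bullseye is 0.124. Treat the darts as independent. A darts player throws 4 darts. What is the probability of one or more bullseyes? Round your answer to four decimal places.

P(at least one) = 1 − P(none) = 1 − (1 − 0.124)^4
= 1 − 0.588866 = 0.411134

0.4111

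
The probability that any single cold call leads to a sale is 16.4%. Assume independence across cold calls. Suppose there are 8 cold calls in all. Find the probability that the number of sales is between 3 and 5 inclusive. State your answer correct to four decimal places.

X ~ Binomial(8, 0.164); P(3 ≤ X ≤ 5) = Σ C(8,k) p^k (1−p)^(8−k) over k:
  k=3: C(8,3)·0.164^3·0.836^5 = 0.100867
  k=4: C(8,4)·0.164^4·0.836^4 = 0.024734
  k=5: C(8,5)·0.164^5·0.836^3 = 0.003882
Total = 0.129483

0.1295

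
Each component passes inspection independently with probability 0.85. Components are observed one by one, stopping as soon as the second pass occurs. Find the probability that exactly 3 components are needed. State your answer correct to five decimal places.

0.21675

Y = trial on which the second success occurs; negative binomial, r=2, p=0.85.
P(Y=3) = C(2,1) · p^2 · (1−p)^1
= 2 · 0.7225 · 0.15 = 0.2167500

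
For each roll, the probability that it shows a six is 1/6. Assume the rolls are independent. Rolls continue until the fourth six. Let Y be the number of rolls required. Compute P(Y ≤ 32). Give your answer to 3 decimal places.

0.804

Finishing within 32 rolls ⇔ at least 4 successes in the first 32. With X ~ Binomial(32, 0.166667), P(Y ≤ 32) = 1 − P(X ≤ 3).
  k=0: C(32,0)·0.166667^0·0.833333^32 = 0.00293
  k=1: C(32,1)·0.166667^1·0.833333^31 = 0.01872
  k=2: C(32,2)·0.166667^2·0.833333^30 = 0.05804
  k=3: C(32,3)·0.166667^3·0.833333^29 = 0.11608
1 − 0.19577 = 0.80423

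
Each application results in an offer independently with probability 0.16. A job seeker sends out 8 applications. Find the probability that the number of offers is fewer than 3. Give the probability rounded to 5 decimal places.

0.87740

X ~ Binomial(8, 0.16); P(X ≤ 2) = Σ C(8,k) p^k (1−p)^(8−k) over k:
  k=0: C(8,0)·0.16^0·0.84^8 = 0.2478759
  k=1: C(8,1)·0.16^1·0.84^7 = 0.3777156
  k=2: C(8,2)·0.16^2·0.84^6 = 0.2518104
Total = 0.8774020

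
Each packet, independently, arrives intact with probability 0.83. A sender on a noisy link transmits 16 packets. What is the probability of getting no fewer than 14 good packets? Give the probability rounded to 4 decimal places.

X ~ Binomial(16, 0.83); P(X ≥ 14) = Σ C(16,k) p^k (1−p)^(16−k) over k:
  k=14: C(16,14)·0.83^14·0.17^2 = 0.255371
  k=15: C(16,15)·0.83^15·0.17^1 = 0.166242
  k=16: C(16,16)·0.83^16·0.17^0 = 0.050728
Total = 0.472341

0.4723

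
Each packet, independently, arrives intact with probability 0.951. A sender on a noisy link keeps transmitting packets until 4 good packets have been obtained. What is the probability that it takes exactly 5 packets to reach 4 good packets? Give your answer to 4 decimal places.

Y = trial on which the fourth success occurs; negative binomial, r=4, p=0.951.
P(Y=5) = C(4,3) · p^4 · (1−p)^1
= 4 · 0.81794 · 0.049 = 0.160316

0.1603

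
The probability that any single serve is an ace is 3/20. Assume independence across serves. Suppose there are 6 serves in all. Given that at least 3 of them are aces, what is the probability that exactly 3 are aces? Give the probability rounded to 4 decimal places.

0.8757

X ~ Binomial(6, 0.15). Want P(X=3 | X≥3) = P(X=3) / P(X≥3).
P(X=3) = C(6,3)·0.15^3·0.85^3 = 0.041453
P(X≥3) = 1 − 0.377150 − 0.399335 − 0.176177 = 0.047339
Ratio = 0.041453 / 0.047339 = 0.875680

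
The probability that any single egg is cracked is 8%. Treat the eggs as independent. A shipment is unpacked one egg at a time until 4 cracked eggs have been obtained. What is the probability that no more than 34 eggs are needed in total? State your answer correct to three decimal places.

0.288

Finishing within 34 eggs ⇔ at least 4 successes in the first 34. With X ~ Binomial(34, 0.08), P(Y ≤ 34) = 1 − P(X ≤ 3).
  k=0: C(34,0)·0.08^0·0.92^34 = 0.05872
  k=1: C(34,1)·0.08^1·0.92^33 = 0.17361
  k=2: C(34,2)·0.08^2·0.92^32 = 0.24909
  k=3: C(34,3)·0.08^3·0.92^31 = 0.23104
1 − 0.71245 = 0.28755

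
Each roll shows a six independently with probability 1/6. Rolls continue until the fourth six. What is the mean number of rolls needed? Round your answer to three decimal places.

24.000

Y = total rolls until the fourth success; negative binomial with r=4, p=0.166667.
E[Y] = r / p = 4 / 0.166667 = 24.00000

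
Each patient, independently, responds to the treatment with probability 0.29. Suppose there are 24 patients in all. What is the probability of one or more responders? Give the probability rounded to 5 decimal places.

0.99973

P(at least one) = 1 − P(none) = 1 − (1 − 0.29)^24
= 1 − 0.0002693 = 0.9997307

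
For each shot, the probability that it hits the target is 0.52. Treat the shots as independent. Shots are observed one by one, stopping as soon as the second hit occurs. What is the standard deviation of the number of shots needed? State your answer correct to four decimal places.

Y = total shots until the second success; negative binomial with r=2, p=0.52.
SD(Y) = √[r(1−p)/p²] = √(3.550296) = 1.884223

1.8842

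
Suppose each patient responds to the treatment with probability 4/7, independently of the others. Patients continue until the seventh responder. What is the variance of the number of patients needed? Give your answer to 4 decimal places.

Y = total patients until the seventh success; negative binomial with r=7, p=0.571429.
Var(Y) = r(1−p)/p² = 7·0.428571 / 0.571429² = 9.187500

9.1875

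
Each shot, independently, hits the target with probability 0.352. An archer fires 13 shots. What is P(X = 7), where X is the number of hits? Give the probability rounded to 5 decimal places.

0.08507

X ~ Binomial(n=13, p=0.352).
P(X=7) = C(13,7) · p^7 · (1−p)^6
= 1716 · 0.00066957 · 0.074037 = 0.0850679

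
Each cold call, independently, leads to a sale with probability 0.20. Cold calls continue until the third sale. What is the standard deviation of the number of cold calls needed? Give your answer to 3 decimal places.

7.746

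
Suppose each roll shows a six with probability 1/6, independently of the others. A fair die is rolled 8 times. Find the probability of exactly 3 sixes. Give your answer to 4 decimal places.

X ~ Binomial(n=8, p=0.166667).
P(X=3) = C(8,3) · p^3 · (1−p)^5
= 56 · 0.0046296 · 0.40188 = 0.104190

0.1042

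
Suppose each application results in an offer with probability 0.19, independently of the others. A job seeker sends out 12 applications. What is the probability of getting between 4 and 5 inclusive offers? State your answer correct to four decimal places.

X ~ Binomial(12, 0.19); P(4 ≤ X ≤ 5) = Σ C(12,k) p^k (1−p)^(12−k) over k:
  k=4: C(12,4)·0.19^4·0.81^8 = 0.119536
  k=5: C(12,5)·0.19^5·0.81^7 = 0.044863
Total = 0.164399

0.1644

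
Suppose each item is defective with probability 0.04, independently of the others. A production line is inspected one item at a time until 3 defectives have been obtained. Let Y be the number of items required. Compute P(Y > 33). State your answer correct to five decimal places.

Needing more than 33 items ⇔ fewer than 3 successes in the first 33. With X ~ Binomial(33, 0.04), P(Y > 33) = P(X ≤ 2).
  k=0: C(33,0)·0.04^0·0.96^33 = 0.2599864
  k=1: C(33,1)·0.04^1·0.96^32 = 0.3574813
  k=2: C(33,2)·0.04^2·0.96^31 = 0.2383209
P(X ≤ 2) = 0.8557887

0.85579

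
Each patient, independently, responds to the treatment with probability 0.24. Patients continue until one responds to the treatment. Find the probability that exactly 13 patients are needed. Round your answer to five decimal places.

0.00891

Geometric (trials to first success), p = 0.24.
P(Y = 13) = (1−p)^12 · p = 0.037133 · 0.24 = 0.0089120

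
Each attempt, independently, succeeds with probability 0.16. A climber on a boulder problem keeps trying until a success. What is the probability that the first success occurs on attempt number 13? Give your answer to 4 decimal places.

0.0197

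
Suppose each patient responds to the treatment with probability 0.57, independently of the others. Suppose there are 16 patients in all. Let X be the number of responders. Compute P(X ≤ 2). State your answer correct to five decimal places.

0.00032

X ~ Binomial(16, 0.57); P(X ≤ 2) = Σ C(16,k) p^k (1−p)^(16−k) over k:
  k=0: C(16,0)·0.57^0·0.43^16 = 0.0000014
  k=1: C(16,1)·0.57^1·0.43^15 = 0.0000290
  k=2: C(16,2)·0.57^2·0.43^14 = 0.0002881
Total = 0.0003184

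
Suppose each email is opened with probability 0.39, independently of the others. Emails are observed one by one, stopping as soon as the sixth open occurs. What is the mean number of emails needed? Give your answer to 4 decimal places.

15.3846

Y = total emails until the sixth success; negative binomial with r=6, p=0.39.
E[Y] = r / p = 6 / 0.39 = 15.384615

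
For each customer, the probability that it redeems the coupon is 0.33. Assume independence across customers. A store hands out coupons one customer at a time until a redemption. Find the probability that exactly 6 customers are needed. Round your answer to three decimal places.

Geometric (trials to first success), p = 0.33.
P(Y = 6) = (1−p)^5 · p = 0.13501 · 0.33 = 0.04455

0.045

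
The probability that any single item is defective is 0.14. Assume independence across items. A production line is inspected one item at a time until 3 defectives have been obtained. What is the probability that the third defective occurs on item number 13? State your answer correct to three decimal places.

0.040

Y = trial on which the third success occurs; negative binomial, r=3, p=0.14.
P(Y=13) = C(12,2) · p^3 · (1−p)^10
= 66 · 0.002744 · 0.2213 = 0.04008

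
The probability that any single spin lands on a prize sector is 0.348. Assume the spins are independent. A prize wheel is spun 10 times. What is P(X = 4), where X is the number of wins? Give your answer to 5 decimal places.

0.23660

X ~ Binomial(n=10, p=0.348).
P(X=4) = C(10,4) · p^4 · (1−p)^6
= 210 · 0.014666 · 0.076822 = 0.2366039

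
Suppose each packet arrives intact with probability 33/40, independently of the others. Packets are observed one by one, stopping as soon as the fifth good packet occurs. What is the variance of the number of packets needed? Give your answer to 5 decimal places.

1.28558

Y = total packets until the fifth success; negative binomial with r=5, p=0.825.
Var(Y) = r(1−p)/p² = 5·0.175 / 0.825² = 1.2855831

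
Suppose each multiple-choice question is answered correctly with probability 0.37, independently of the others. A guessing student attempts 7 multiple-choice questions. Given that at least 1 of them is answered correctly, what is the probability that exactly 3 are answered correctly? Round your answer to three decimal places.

0.291

X ~ Binomial(7, 0.37). Want P(X=3 | X≥1) = P(X=3) / P(X≥1).
P(X=3) = C(7,3)·0.37^3·0.63^4 = 0.27928
P(X≥1) = 1 − 0.03939 = 0.96061
Ratio = 0.27928 / 0.96061 = 0.29073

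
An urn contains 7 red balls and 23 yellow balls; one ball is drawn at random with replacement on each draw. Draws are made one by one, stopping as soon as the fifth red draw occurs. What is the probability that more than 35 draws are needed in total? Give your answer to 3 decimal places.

0.064

Needing more than 35 draws ⇔ fewer than 5 successes in the first 35. With X ~ Binomial(35, 0.233333), P(Y > 35) = P(X ≤ 4).
  k=0: C(35,0)·0.233333^0·0.766667^35 = 0.00009
  k=1: C(35,1)·0.233333^1·0.766667^34 = 0.00097
  k=2: C(35,2)·0.233333^2·0.766667^33 = 0.00504
  k=3: C(35,3)·0.233333^3·0.766667^32 = 0.01688
  k=4: C(35,4)·0.233333^4·0.766667^31 = 0.04109
P(X ≤ 4) = 0.06407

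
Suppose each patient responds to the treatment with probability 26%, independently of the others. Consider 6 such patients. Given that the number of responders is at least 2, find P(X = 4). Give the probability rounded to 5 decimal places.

X ~ Binomial(6, 0.26). Want P(X=4 | X≥2) = P(X=4) / P(X≥2).
P(X=4) = C(6,4)·0.26^4·0.74^2 = 0.0375360
P(X≥2) = 1 − 0.1642065 − 0.3461650 = 0.4896285
Ratio = 0.0375360 / 0.4896285 = 0.0766622

0.07666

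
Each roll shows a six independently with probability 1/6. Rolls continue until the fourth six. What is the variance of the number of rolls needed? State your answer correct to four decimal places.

Y = total rolls until the fourth success; negative binomial with r=4, p=0.166667.
Var(Y) = r(1−p)/p² = 4·0.833333 / 0.166667² = 120.000000

120.0000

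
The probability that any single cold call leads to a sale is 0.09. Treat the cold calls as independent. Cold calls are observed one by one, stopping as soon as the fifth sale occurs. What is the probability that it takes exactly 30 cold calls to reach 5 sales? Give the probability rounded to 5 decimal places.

0.01327

Y = trial on which the fifth success occurs; negative binomial, r=5, p=0.09.
P(Y=30) = C(29,4) · p^5 · (1−p)^25
= 23751 · 5.9049e-06 · 0.094631 = 0.0132718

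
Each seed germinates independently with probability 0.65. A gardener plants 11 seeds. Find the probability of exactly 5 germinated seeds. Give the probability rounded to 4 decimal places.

X ~ Binomial(n=11, p=0.65).
P(X=5) = C(11,5) · p^5 · (1−p)^6
= 462 · 0.11603 · 0.0018383 = 0.098541

0.0985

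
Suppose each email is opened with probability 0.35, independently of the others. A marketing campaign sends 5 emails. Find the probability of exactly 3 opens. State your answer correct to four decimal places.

X ~ Binomial(n=5, p=0.35).
P(X=3) = C(5,3) · p^3 · (1−p)^2
= 10 · 0.042875 · 0.4225 = 0.181147

0.1811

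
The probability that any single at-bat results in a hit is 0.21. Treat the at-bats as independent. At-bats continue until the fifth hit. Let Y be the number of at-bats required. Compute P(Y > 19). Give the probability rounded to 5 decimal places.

0.63194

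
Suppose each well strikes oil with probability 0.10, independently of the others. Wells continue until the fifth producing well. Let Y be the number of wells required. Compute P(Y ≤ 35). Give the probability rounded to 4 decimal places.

0.2693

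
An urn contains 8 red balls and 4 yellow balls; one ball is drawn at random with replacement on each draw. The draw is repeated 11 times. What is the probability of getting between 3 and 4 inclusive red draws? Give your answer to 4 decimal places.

0.0373

X ~ Binomial(11, 0.666667); P(3 ≤ X ≤ 4) = Σ C(11,k) p^k (1−p)^(11−k) over k:
  k=3: C(11,3)·0.666667^3·0.333333^8 = 0.007451
  k=4: C(11,4)·0.666667^4·0.333333^7 = 0.029806
Total = 0.037257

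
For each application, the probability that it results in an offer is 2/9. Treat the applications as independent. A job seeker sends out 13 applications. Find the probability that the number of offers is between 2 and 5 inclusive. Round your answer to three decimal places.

X ~ Binomial(13, 0.222222); P(2 ≤ X ≤ 5) = Σ C(13,k) p^k (1−p)^(13−k) over k:
  k=2: C(13,2)·0.222222^2·0.777778^11 = 0.24271
  k=3: C(13,3)·0.222222^3·0.777778^10 = 0.25426
  k=4: C(13,4)·0.222222^4·0.777778^9 = 0.18162
  k=5: C(13,5)·0.222222^5·0.777778^8 = 0.09340
Total = 0.77199

0.772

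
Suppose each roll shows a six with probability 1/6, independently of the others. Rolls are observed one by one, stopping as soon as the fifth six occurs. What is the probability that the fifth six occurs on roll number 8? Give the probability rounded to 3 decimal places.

Y = trial on which the fifth success occurs; negative binomial, r=5, p=0.166667.
P(Y=8) = C(7,4) · p^5 · (1−p)^3
= 35 · 0.0001286 · 0.5787 = 0.00260

0.003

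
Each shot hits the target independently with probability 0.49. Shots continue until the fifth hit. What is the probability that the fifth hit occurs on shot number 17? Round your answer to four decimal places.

0.0159

Y = trial on which the fifth success occurs; negative binomial, r=5, p=0.49.
P(Y=17) = C(16,4) · p^5 · (1−p)^12
= 1820 · 0.028248 · 0.00030963 = 0.015918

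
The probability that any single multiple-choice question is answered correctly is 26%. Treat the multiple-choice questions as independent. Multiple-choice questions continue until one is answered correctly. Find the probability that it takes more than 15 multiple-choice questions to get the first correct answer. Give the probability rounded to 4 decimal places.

Y = number of multiple-choice questions to the first success; geometric, p = 0.26.
P(Y > 15) = P(first 15 all fail) = (1−p)^15 = 0.010926

0.0109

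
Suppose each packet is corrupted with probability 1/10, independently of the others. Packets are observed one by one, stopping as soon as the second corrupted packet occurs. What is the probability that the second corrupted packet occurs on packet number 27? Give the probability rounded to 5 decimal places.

Y = trial on which the second success occurs; negative binomial, r=2, p=0.10.
P(Y=27) = C(26,1) · p^2 · (1−p)^25
= 26 · 0.01 · 0.07179 = 0.0186653

0.01867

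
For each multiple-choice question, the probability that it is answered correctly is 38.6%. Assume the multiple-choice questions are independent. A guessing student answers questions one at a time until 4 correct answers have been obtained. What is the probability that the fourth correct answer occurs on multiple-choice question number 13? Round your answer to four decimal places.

0.0606

Y = trial on which the fourth success occurs; negative binomial, r=4, p=0.386.
P(Y=13) = C(12,3) · p^4 · (1−p)^9
= 220 · 0.0222 · 0.012403 = 0.060574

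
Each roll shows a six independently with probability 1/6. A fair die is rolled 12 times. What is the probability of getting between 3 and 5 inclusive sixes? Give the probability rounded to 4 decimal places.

0.3146

X ~ Binomial(12, 0.166667); P(3 ≤ X ≤ 5) = Σ C(12,k) p^k (1−p)^(12−k) over k:
  k=3: C(12,3)·0.166667^3·0.833333^9 = 0.197396
  k=4: C(12,4)·0.166667^4·0.833333^8 = 0.088828
  k=5: C(12,5)·0.166667^5·0.833333^7 = 0.028425
Total = 0.314649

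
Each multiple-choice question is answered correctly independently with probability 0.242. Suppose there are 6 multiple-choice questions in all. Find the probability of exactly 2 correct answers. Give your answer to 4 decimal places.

X ~ Binomial(n=6, p=0.242).
P(X=2) = C(6,2) · p^2 · (1−p)^4
= 15 · 0.058564 · 0.33012 = 0.290001

0.2900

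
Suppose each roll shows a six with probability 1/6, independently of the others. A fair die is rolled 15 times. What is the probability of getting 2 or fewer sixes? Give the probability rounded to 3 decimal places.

X ~ Binomial(15, 0.166667); P(X ≤ 2) = Σ C(15,k) p^k (1−p)^(15−k) over k:
  k=0: C(15,0)·0.166667^0·0.833333^15 = 0.06491
  k=1: C(15,1)·0.166667^1·0.833333^14 = 0.19472
  k=2: C(15,2)·0.166667^2·0.833333^13 = 0.27260
Total = 0.53222

0.532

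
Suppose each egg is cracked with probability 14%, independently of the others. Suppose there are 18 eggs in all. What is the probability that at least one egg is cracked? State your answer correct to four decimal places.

0.9338

P(at least one) = 1 − P(none) = 1 − (1 − 0.14)^18
= 1 − 0.066217 = 0.933783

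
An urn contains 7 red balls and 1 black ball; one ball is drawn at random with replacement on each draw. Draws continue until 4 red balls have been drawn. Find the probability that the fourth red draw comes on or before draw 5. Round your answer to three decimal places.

Finishing within 5 draws ⇔ at least 4 successes in the first 5. With X ~ Binomial(5, 0.875), P(Y ≤ 5) = 1 − P(X ≤ 3).
  k=0: C(5,0)·0.875^0·0.125^5 = 0.00003
  k=1: C(5,1)·0.875^1·0.125^4 = 0.00107
  k=2: C(5,2)·0.875^2·0.125^3 = 0.01495
  k=3: C(5,3)·0.875^3·0.125^2 = 0.10468
1 − 0.12073 = 0.87927

0.879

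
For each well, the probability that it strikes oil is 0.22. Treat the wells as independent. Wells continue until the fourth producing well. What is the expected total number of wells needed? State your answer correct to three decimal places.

Y = total wells until the fourth success; negative binomial with r=4, p=0.22.
E[Y] = r / p = 4 / 0.22 = 18.18182

18.182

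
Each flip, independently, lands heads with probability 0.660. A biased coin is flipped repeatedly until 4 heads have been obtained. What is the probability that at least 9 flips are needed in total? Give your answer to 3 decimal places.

0.095

Needing more than 8 flips ⇔ fewer than 4 successes in the first 8. With X ~ Binomial(8, 0.66), P(Y > 8) = P(X ≤ 3).
  k=0: C(8,0)·0.66^0·0.34^8 = 0.00018
  k=1: C(8,1)·0.66^1·0.34^7 = 0.00277
  k=2: C(8,2)·0.66^2·0.34^6 = 0.01884
  k=3: C(8,3)·0.66^3·0.34^5 = 0.07315
P(X ≤ 3) = 0.09494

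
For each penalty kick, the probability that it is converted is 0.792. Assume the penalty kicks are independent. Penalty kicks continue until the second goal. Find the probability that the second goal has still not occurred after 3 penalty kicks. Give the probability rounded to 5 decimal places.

0.11179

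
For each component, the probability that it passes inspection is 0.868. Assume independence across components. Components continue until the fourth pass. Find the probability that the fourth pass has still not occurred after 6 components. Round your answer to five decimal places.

Needing more than 6 components ⇔ fewer than 4 successes in the first 6. With X ~ Binomial(6, 0.868), P(Y > 6) = P(X ≤ 3).
  k=0: C(6,0)·0.868^0·0.132^6 = 0.0000053
  k=1: C(6,1)·0.868^1·0.132^5 = 0.0002087
  k=2: C(6,2)·0.868^2·0.132^4 = 0.0034310
  k=3: C(6,3)·0.868^3·0.132^3 = 0.0300823
P(X ≤ 3) = 0.0337273

0.03373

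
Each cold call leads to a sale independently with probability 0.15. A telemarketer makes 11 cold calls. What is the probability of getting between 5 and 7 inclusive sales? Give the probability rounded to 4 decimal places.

0.0159

X ~ Binomial(11, 0.15); P(5 ≤ X ≤ 7) = Σ C(11,k) p^k (1−p)^(11−k) over k:
  k=5: C(11,5)·0.15^5·0.85^6 = 0.013232
  k=6: C(11,6)·0.15^6·0.85^5 = 0.002335
  k=7: C(11,7)·0.15^7·0.85^4 = 0.000294
Total = 0.015861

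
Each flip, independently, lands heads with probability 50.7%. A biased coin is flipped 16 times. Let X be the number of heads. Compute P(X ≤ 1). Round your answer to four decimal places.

0.0002

X ~ Binomial(16, 0.507); P(X ≤ 1) = Σ C(16,k) p^k (1−p)^(16−k) over k:
  k=0: C(16,0)·0.507^0·0.493^16 = 0.000012
  k=1: C(16,1)·0.507^1·0.493^15 = 0.000200
Total = 0.000213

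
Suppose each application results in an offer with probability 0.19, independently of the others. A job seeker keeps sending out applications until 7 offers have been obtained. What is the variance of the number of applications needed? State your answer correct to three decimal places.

Y = total applications until the seventh success; negative binomial with r=7, p=0.19.
Var(Y) = r(1−p)/p² = 7·0.81 / 0.19² = 157.06371

157.064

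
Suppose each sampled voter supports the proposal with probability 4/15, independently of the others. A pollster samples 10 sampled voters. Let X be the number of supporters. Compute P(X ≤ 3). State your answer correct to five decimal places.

X ~ Binomial(10, 0.266667); P(X ≤ 3) = Σ C(10,k) p^k (1−p)^(10−k) over k:
  k=0: C(10,0)·0.266667^0·0.733333^10 = 0.0449795
  k=1: C(10,1)·0.266667^1·0.733333^9 = 0.1635617
  k=2: C(10,2)·0.266667^2·0.733333^8 = 0.2676464
  k=3: C(10,3)·0.266667^3·0.733333^7 = 0.2595359
Total = 0.7357234

0.73572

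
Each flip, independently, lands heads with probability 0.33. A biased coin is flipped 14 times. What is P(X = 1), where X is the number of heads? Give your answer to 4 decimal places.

0.0253

X ~ Binomial(n=14, p=0.33).
P(X=1) = C(14,1) · p^1 · (1−p)^13
= 14 · 0.33 · 0.0054824 = 0.025329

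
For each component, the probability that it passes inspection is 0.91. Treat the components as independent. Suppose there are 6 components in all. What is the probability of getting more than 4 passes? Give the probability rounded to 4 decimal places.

0.9048

X ~ Binomial(6, 0.91); P(X ≥ 5) = Σ C(6,k) p^k (1−p)^(6−k) over k:
  k=5: C(6,5)·0.91^5·0.09^1 = 0.336977
  k=6: C(6,6)·0.91^6·0.09^0 = 0.567869
Total = 0.904847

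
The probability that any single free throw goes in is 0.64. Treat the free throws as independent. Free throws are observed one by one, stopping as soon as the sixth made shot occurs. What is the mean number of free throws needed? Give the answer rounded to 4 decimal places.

9.3750

Y = total free throws until the sixth success; negative binomial with r=6, p=0.64.
E[Y] = r / p = 6 / 0.64 = 9.375000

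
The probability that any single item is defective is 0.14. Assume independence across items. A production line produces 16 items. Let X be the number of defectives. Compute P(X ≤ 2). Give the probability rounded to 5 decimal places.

0.60745

X ~ Binomial(16, 0.14); P(X ≤ 2) = Σ C(16,k) p^k (1−p)^(16−k) over k:
  k=0: C(16,0)·0.14^0·0.86^16 = 0.0895314
  k=1: C(16,1)·0.14^1·0.86^15 = 0.2331980
  k=2: C(16,2)·0.14^2·0.86^14 = 0.2847185
Total = 0.6074478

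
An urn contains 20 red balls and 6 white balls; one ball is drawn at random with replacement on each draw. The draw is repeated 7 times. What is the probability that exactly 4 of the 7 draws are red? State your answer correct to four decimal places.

X ~ Binomial(n=7, p=0.769231).
P(X=4) = C(7,4) · p^4 · (1−p)^3
= 35 · 0.35013 · 0.012289 = 0.150601

0.1506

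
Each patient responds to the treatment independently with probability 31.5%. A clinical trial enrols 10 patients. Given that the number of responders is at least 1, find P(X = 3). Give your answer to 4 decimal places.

X ~ Binomial(10, 0.315). Want P(X=3 | X≥1) = P(X=3) / P(X≥1).
P(X=3) = C(10,3)·0.315^3·0.685^7 = 0.265428
P(X≥1) = 1 − 0.022746 = 0.977254
Ratio = 0.265428 / 0.977254 = 0.271606

0.2716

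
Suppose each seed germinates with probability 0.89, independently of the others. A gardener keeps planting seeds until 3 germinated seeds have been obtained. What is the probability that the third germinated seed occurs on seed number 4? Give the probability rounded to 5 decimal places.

Y = trial on which the third success occurs; negative binomial, r=3, p=0.89.
P(Y=4) = C(3,2) · p^3 · (1−p)^1
= 3 · 0.70497 · 0.11 = 0.2326398

0.23264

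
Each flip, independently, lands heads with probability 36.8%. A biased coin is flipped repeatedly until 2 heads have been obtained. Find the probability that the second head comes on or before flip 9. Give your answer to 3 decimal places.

0.900

Finishing within 9 flips ⇔ at least 2 successes in the first 9. With X ~ Binomial(9, 0.368), P(Y ≤ 9) = 1 − P(X ≤ 1).
  k=0: C(9,0)·0.368^0·0.632^9 = 0.01609
  k=1: C(9,1)·0.368^1·0.632^8 = 0.08430
1 − 0.10039 = 0.89961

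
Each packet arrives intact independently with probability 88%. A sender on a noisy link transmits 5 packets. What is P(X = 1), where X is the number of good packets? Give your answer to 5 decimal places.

X ~ Binomial(n=5, p=0.88).
P(X=1) = C(5,1) · p^1 · (1−p)^4
= 5 · 0.88 · 0.00020736 = 0.0009124

0.00091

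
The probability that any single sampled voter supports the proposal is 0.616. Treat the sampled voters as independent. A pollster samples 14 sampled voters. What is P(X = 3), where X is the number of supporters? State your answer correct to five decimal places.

0.00228

X ~ Binomial(n=14, p=0.616).
P(X=3) = C(14,3) · p^3 · (1−p)^11
= 364 · 0.23374 · 2.677e-05 = 0.0022777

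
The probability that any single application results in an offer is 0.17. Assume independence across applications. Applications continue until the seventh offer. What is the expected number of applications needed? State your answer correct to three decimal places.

41.176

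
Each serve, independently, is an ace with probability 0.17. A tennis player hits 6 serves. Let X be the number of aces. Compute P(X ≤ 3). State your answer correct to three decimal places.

0.991

X ~ Binomial(6, 0.17); P(X ≤ 3) = Σ C(6,k) p^k (1−p)^(6−k) over k:
  k=0: C(6,0)·0.17^0·0.83^6 = 0.32694
  k=1: C(6,1)·0.17^1·0.83^5 = 0.40178
  k=2: C(6,2)·0.17^2·0.83^4 = 0.20573
  k=3: C(6,3)·0.17^3·0.83^3 = 0.05618
Total = 0.99064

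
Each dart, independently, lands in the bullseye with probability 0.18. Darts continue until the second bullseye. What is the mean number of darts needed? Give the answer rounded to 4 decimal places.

Y = total darts until the second success; negative binomial with r=2, p=0.18.
E[Y] = r / p = 2 / 0.18 = 11.111111

11.1111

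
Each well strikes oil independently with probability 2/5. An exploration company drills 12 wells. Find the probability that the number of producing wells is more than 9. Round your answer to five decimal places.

0.00281

X ~ Binomial(12, 0.40); P(X ≥ 10) = Σ C(12,k) p^k (1−p)^(12−k) over k:
  k=10: C(12,10)·0.40^10·0.60^2 = 0.0024914
  k=11: C(12,11)·0.40^11·0.60^1 = 0.0003020
  k=12: C(12,12)·0.40^12·0.60^0 = 0.0000168
Total = 0.0028102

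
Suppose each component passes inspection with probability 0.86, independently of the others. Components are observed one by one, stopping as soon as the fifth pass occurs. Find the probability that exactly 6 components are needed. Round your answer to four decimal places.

Y = trial on which the fifth success occurs; negative binomial, r=5, p=0.86.
P(Y=6) = C(5,4) · p^5 · (1−p)^1
= 5 · 0.47043 · 0.14 = 0.329299

0.3293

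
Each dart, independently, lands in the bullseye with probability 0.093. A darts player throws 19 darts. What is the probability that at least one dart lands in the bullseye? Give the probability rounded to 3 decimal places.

0.843

P(at least one) = 1 − P(none) = 1 − (1 − 0.093)^19
= 1 − 0.15651 = 0.84349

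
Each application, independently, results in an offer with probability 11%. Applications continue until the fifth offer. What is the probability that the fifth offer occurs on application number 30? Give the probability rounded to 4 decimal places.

Y = trial on which the fifth success occurs; negative binomial, r=5, p=0.11.
P(Y=30) = C(29,4) · p^5 · (1−p)^25
= 23751 · 1.6105e-05 · 0.054294 = 0.020768

0.0208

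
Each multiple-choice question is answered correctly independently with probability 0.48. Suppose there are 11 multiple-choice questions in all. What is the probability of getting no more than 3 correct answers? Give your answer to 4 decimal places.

0.1412

X ~ Binomial(11, 0.48); P(X ≤ 3) = Σ C(11,k) p^k (1−p)^(11−k) over k:
  k=0: C(11,0)·0.48^0·0.52^11 = 0.000752
  k=1: C(11,1)·0.48^1·0.52^10 = 0.007633
  k=2: C(11,2)·0.48^2·0.52^9 = 0.035227
  k=3: C(11,3)·0.48^3·0.52^8 = 0.097552
Total = 0.141163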